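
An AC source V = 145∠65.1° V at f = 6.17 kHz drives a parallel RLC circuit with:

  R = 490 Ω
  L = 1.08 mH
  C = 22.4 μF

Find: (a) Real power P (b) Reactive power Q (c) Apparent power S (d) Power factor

Step 1 — Angular frequency: ω = 2π·f = 2π·6170 = 3.877e+04 rad/s.
Step 2 — Component impedances:
  R: Z = R = 490 Ω
  L: Z = jωL = j·3.877e+04·0.00108 = 0 + j41.87 Ω
  C: Z = 1/(jωC) = -j/(ω·C) = 0 - j1.152 Ω
Step 3 — Parallel combination: 1/Z_total = 1/R + 1/L + 1/C; Z_total = 0.002862 - j1.184 Ω = 1.184∠-89.9° Ω.
Step 4 — Source phasor: V = 145∠65.1° V = 61.05 + j131.5 V.
Step 5 — Current: I = V / Z = -110.9 + j51.83 A = 122.5∠155.0° A.
Step 6 — Complex power: S = V·I* = 42.91 - j1.776e+04 VA.
Step 7 — Real power: P = Re(S) = 42.91 W.
Step 8 — Reactive power: Q = Im(S) = -1.776e+04 VAR.
Step 9 — Apparent power: |S| = 1.776e+04 VA.
Step 10 — Power factor: PF = P/|S| = 0.002417 (leading).

(a) P = 42.91 W  (b) Q = -1.776e+04 VAR  (c) S = 1.776e+04 VA  (d) PF = 0.002417 (leading)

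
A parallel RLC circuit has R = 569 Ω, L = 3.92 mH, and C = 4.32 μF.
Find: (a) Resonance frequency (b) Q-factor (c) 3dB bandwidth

Step 1 — Resonance: ω₀ = 1/√(LC) = 1/√(0.00392·4.32e-06) = 7684 rad/s.
Step 2 — f₀ = ω₀/(2π) = 1223 Hz.
Step 3 — Parallel Q: Q = R/(ω₀L) = 569/(7684·0.00392) = 18.89.
Step 4 — Bandwidth: Δω = ω₀/Q = 406.8 rad/s; BW = Δω/(2π) = 64.75 Hz.

(a) f₀ = 1223 Hz  (b) Q = 18.89  (c) BW = 64.75 Hz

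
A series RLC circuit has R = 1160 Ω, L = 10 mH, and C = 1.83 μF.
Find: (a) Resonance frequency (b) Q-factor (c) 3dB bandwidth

Step 1 — Resonance condition Im(Z)=0 gives ω₀ = 1/√(LC).
Step 2 — ω₀ = 1/√(0.01·1.83e-06) = 7392 rad/s.
Step 3 — f₀ = ω₀/(2π) = 1177 Hz.
Step 4 — Series Q: Q = ω₀L/R = 7392·0.01/1160 = 0.06373.
Step 5 — 3dB bandwidth: Δω = ω₀/Q = 1.16e+05 rad/s; BW = Δω/(2π) = 1.846e+04 Hz.

(a) f₀ = 1177 Hz  (b) Q = 0.06373  (c) BW = 1.846e+04 Hz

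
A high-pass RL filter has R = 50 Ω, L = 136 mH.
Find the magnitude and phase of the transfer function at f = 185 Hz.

Step 1 — Angular frequency: ω = 2π·185 = 1162 rad/s.
Step 2 — Transfer function: H(jω) = jωL/(R + jωL).
Step 3 — Numerator jωL = j·158.1; denominator R + jωL = 50 + j158.1.
Step 4 — H = 0.9091 + j0.2875.
Step 5 — Magnitude: |H| = 0.9534 (-0.4 dB); phase: φ = 17.6°.

|H| = 0.9534 (-0.4 dB), φ = 17.6°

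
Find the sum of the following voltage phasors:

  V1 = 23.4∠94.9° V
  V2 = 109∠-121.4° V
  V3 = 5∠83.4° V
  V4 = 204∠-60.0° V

Step 1 — Convert each phasor to rectangular form:
  V1 = 23.4·(cos(94.9°) + j·sin(94.9°)) = -1.999 + j23.31 V
  V2 = 109·(cos(-121.4°) + j·sin(-121.4°)) = -56.79 - j93.04 V
  V3 = 5·(cos(83.4°) + j·sin(83.4°)) = 0.5747 + j4.967 V
  V4 = 204·(cos(-60.0°) + j·sin(-60.0°)) = 102 - j176.7 V
Step 2 — Sum components: V_total = 43.79 - j241.4 V.
Step 3 — Convert to polar: |V_total| = 245.4 V, ∠V_total = -79.7°.

V_total = 245.4∠-79.7° V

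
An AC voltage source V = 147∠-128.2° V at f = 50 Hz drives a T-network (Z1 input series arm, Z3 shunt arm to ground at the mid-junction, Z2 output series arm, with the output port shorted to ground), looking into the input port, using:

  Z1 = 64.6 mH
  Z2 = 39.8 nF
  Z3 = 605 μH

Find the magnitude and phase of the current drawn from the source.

Step 1 — Angular frequency: ω = 2π·f = 2π·50 = 314.2 rad/s.
Step 2 — Component impedances:
  Z1: Z = jωL = j·314.2·0.0646 = 0 + j20.29 Ω
  Z2: Z = 1/(jωC) = -j/(ω·C) = 0 - j7.998e+04 Ω
  Z3: Z = jωL = j·314.2·0.000605 = 0 + j0.1901 Ω
Step 3 — With the output port shorted to ground, the output series arm Z2 runs from the junction to ground; the shunt arm Z3 also runs from the junction to ground. They appear in parallel: Z3 || Z2 = 0 + j0.1901 Ω.
Step 4 — Series with input arm Z1: Z_in = Z1 + (Z3 || Z2) = 0 + j20.48 Ω = 20.48∠90.0° Ω.
Step 5 — Source phasor: V = 147∠-128.2° V = -90.91 - j115.5 V.
Step 6 — Ohm's law: I = V / Z_total = (-90.91 - j115.5) / (0 + j20.48) = -5.639 + j4.438 A.
Step 7 — Convert to polar: |I| = 7.176 A, ∠I = 141.8°.

I = 7.176∠141.8° A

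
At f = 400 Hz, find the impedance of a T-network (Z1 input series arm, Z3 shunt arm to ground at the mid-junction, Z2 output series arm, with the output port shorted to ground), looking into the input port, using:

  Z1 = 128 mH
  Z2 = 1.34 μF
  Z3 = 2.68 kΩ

Step 1 — Angular frequency: ω = 2π·f = 2π·400 = 2513 rad/s.
Step 2 — Component impedances:
  Z1: Z = jωL = j·2513·0.128 = 0 + j321.7 Ω
  Z2: Z = 1/(jωC) = -j/(ω·C) = 0 - j296.9 Ω
  Z3: Z = R = 2680 Ω
Step 3 — With the output port shorted to ground, the output series arm Z2 runs from the junction to ground; the shunt arm Z3 also runs from the junction to ground. They appear in parallel: Z3 || Z2 = 32.5 - j293.3 Ω.
Step 4 — Series with input arm Z1: Z_in = Z1 + (Z3 || Z2) = 32.5 + j28.37 Ω = 43.14∠41.1° Ω.

Z = 32.5 + j28.37 Ω = 43.14∠41.1° Ω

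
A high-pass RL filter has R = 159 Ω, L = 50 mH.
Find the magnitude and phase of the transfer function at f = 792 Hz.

Step 1 — Angular frequency: ω = 2π·792 = 4976 rad/s.
Step 2 — Transfer function: H(jω) = jωL/(R + jωL).
Step 3 — Numerator jωL = j·248.8; denominator R + jωL = 159 + j248.8.
Step 4 — H = 0.71 + j0.4537.
Step 5 — Magnitude: |H| = 0.8426 (-1.5 dB); phase: φ = 32.6°.

|H| = 0.8426 (-1.5 dB), φ = 32.6°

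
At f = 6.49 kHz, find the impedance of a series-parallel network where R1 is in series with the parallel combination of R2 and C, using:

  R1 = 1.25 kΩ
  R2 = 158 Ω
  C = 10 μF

Step 1 — Angular frequency: ω = 2π·f = 2π·6490 = 4.078e+04 rad/s.
Step 2 — Component impedances:
  R1: Z = R = 1250 Ω
  R2: Z = R = 158 Ω
  C: Z = 1/(jωC) = -j/(ω·C) = 0 - j2.452 Ω
Step 3 — Parallel branch: R2 || C = 1/(1/R2 + 1/C) = 0.03805 - j2.452 Ω.
Step 4 — Series with R1: Z_total = R1 + (R2 || C) = 1250 - j2.452 Ω = 1250∠-0.1° Ω.

Z = 1250 - j2.452 Ω = 1250∠-0.1° Ω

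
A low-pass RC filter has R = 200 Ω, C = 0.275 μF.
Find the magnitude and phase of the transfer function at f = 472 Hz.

Step 1 — Angular frequency: ω = 2π·472 = 2966 rad/s.
Step 2 — Transfer function: H(jω) = 1/(1 + jωRC).
Step 3 — Denominator: 1 + jωRC = 1 + j·2966·200·2.75e-07 = 1 + j0.1631.
Step 4 — H = 0.9741 - j0.1589.
Step 5 — Magnitude: |H| = 0.987 (-0.1 dB); phase: φ = -9.3°.

|H| = 0.987 (-0.1 dB), φ = -9.3°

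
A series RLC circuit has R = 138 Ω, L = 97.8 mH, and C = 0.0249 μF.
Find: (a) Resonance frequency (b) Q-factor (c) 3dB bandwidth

Step 1 — Resonance condition Im(Z)=0 gives ω₀ = 1/√(LC).
Step 2 — ω₀ = 1/√(0.0978·2.49e-08) = 2.026e+04 rad/s.
Step 3 — f₀ = ω₀/(2π) = 3225 Hz.
Step 4 — Series Q: Q = ω₀L/R = 2.026e+04·0.0978/138 = 14.36.
Step 5 — 3dB bandwidth: Δω = ω₀/Q = 1411 rad/s; BW = Δω/(2π) = 224.6 Hz.

(a) f₀ = 3225 Hz  (b) Q = 14.36  (c) BW = 224.6 Hz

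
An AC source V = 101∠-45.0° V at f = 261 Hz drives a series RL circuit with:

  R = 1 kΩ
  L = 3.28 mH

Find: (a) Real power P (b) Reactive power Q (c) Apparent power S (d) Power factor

Step 1 — Angular frequency: ω = 2π·f = 2π·261 = 1640 rad/s.
Step 2 — Component impedances:
  R: Z = R = 1000 Ω
  L: Z = jωL = j·1640·0.00328 = 0 + j5.379 Ω
Step 3 — Series combination: Z_total = R + L = 1000 + j5.379 Ω = 1000∠0.3° Ω.
Step 4 — Source phasor: V = 101∠-45.0° V = 71.42 - j71.42 V.
Step 5 — Current: I = V / Z = 0.07103 - j0.0718 A = 0.101∠-45.3° A.
Step 6 — Complex power: S = V·I* = 10.2 + j0.05487 VA.
Step 7 — Real power: P = Re(S) = 10.2 W.
Step 8 — Reactive power: Q = Im(S) = 0.05487 VAR.
Step 9 — Apparent power: |S| = 10.2 VA.
Step 10 — Power factor: PF = P/|S| = 1 (lagging).

(a) P = 10.2 W  (b) Q = 0.05487 VAR  (c) S = 10.2 VA  (d) PF = 1 (lagging)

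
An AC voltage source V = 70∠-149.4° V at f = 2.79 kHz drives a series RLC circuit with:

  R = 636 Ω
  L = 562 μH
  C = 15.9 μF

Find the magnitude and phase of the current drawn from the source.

Step 1 — Angular frequency: ω = 2π·f = 2π·2790 = 1.753e+04 rad/s.
Step 2 — Component impedances:
  R: Z = R = 636 Ω
  L: Z = jωL = j·1.753e+04·0.000562 = 0 + j9.852 Ω
  C: Z = 1/(jωC) = -j/(ω·C) = 0 - j3.588 Ω
Step 3 — Series combination: Z_total = R + L + C = 636 + j6.264 Ω = 636∠0.6° Ω.
Step 4 — Source phasor: V = 70∠-149.4° V = -60.25 - j35.63 V.
Step 5 — Ohm's law: I = V / Z_total = (-60.25 - j35.63) / (636 + j6.264) = -0.09528 - j0.05509 A.
Step 6 — Convert to polar: |I| = 0.1101 A, ∠I = -150.0°.

I = 0.1101∠-150.0° A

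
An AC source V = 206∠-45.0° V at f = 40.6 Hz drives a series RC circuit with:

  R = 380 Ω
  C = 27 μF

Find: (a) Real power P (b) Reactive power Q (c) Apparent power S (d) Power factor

Step 1 — Angular frequency: ω = 2π·f = 2π·40.6 = 255.1 rad/s.
Step 2 — Component impedances:
  R: Z = R = 380 Ω
  C: Z = 1/(jωC) = -j/(ω·C) = 0 - j145.2 Ω
Step 3 — Series combination: Z_total = R + C = 380 - j145.2 Ω = 406.8∠-20.9° Ω.
Step 4 — Source phasor: V = 206∠-45.0° V = 145.7 - j145.7 V.
Step 5 — Current: I = V / Z = 0.4623 - j0.2067 A = 0.5064∠-24.1° A.
Step 6 — Complex power: S = V·I* = 97.45 - j37.23 VA.
Step 7 — Real power: P = Re(S) = 97.45 W.
Step 8 — Reactive power: Q = Im(S) = -37.23 VAR.
Step 9 — Apparent power: |S| = 104.3 VA.
Step 10 — Power factor: PF = P/|S| = 0.9341 (leading).

(a) P = 97.45 W  (b) Q = -37.23 VAR  (c) S = 104.3 VA  (d) PF = 0.9341 (leading)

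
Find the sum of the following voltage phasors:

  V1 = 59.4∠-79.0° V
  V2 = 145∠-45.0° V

Step 1 — Convert each phasor to rectangular form:
  V1 = 59.4·(cos(-79.0°) + j·sin(-79.0°)) = 11.33 - j58.31 V
  V2 = 145·(cos(-45.0°) + j·sin(-45.0°)) = 102.5 - j102.5 V
Step 2 — Sum components: V_total = 113.9 - j160.8 V.
Step 3 — Convert to polar: |V_total| = 197.1 V, ∠V_total = -54.7°.

V_total = 197.1∠-54.7° V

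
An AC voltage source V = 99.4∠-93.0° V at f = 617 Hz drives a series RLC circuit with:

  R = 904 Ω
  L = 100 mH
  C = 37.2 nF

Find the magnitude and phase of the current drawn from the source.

Step 1 — Angular frequency: ω = 2π·f = 2π·617 = 3877 rad/s.
Step 2 — Component impedances:
  R: Z = R = 904 Ω
  L: Z = jωL = j·3877·0.1 = 0 + j387.7 Ω
  C: Z = 1/(jωC) = -j/(ω·C) = 0 - j6934 Ω
Step 3 — Series combination: Z_total = R + L + C = 904 - j6546 Ω = 6609∠-82.1° Ω.
Step 4 — Source phasor: V = 99.4∠-93.0° V = -5.202 - j99.26 V.
Step 5 — Ohm's law: I = V / Z_total = (-5.202 - j99.26) / (904 - j6546) = 0.01477 - j0.002834 A.
Step 6 — Convert to polar: |I| = 0.01504 A, ∠I = -10.9°.

I = 0.01504∠-10.9° A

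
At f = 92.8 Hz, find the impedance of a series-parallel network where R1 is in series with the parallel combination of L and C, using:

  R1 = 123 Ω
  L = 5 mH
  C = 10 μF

Step 1 — Angular frequency: ω = 2π·f = 2π·92.8 = 583.1 rad/s.
Step 2 — Component impedances:
  R1: Z = R = 123 Ω
  L: Z = jωL = j·583.1·0.005 = 0 + j2.915 Ω
  C: Z = 1/(jωC) = -j/(ω·C) = 0 - j171.5 Ω
Step 3 — Parallel branch: L || C = 1/(1/L + 1/C) = 0 + j2.966 Ω.
Step 4 — Series with R1: Z_total = R1 + (L || C) = 123 + j2.966 Ω = 123∠1.4° Ω.

Z = 123 + j2.966 Ω = 123∠1.4° Ω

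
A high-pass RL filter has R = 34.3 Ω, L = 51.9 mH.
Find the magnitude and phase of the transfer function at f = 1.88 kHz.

Step 1 — Angular frequency: ω = 2π·1880 = 1.181e+04 rad/s.
Step 2 — Transfer function: H(jω) = jωL/(R + jωL).
Step 3 — Numerator jωL = j·613.1; denominator R + jωL = 34.3 + j613.1.
Step 4 — H = 0.9969 + j0.05577.
Step 5 — Magnitude: |H| = 0.9984 (-0.0 dB); phase: φ = 3.2°.

|H| = 0.9984 (-0.0 dB), φ = 3.2°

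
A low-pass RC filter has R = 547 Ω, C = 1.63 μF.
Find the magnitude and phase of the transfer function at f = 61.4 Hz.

Step 1 — Angular frequency: ω = 2π·61.4 = 385.8 rad/s.
Step 2 — Transfer function: H(jω) = 1/(1 + jωRC).
Step 3 — Denominator: 1 + jωRC = 1 + j·385.8·547·1.63e-06 = 1 + j0.344.
Step 4 — H = 0.8942 - j0.3076.
Step 5 — Magnitude: |H| = 0.9456 (-0.5 dB); phase: φ = -19.0°.

|H| = 0.9456 (-0.5 dB), φ = -19.0°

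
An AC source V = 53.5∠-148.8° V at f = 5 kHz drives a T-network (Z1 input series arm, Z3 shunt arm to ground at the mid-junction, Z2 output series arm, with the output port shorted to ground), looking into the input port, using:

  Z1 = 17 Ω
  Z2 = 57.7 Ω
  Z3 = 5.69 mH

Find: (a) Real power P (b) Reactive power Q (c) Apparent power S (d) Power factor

Step 1 — Angular frequency: ω = 2π·f = 2π·5000 = 3.142e+04 rad/s.
Step 2 — Component impedances:
  Z1: Z = R = 17 Ω
  Z2: Z = R = 57.7 Ω
  Z3: Z = jωL = j·3.142e+04·0.00569 = 0 + j178.8 Ω
Step 3 — With the output port shorted to ground, the output series arm Z2 runs from the junction to ground; the shunt arm Z3 also runs from the junction to ground. They appear in parallel: Z3 || Z2 = 52.26 + j16.87 Ω.
Step 4 — Series with input arm Z1: Z_in = Z1 + (Z3 || Z2) = 69.26 + j16.87 Ω = 71.28∠13.7° Ω.
Step 5 — Source phasor: V = 53.5∠-148.8° V = -45.76 - j27.71 V.
Step 6 — Current: I = V / Z = -0.7158 - j0.2258 A = 0.7506∠-162.5° A.
Step 7 — Complex power: S = V·I* = 39.01 + j9.502 VA.
Step 8 — Real power: P = Re(S) = 39.01 W.
Step 9 — Reactive power: Q = Im(S) = 9.502 VAR.
Step 10 — Apparent power: |S| = 40.16 VA.
Step 11 — Power factor: PF = P/|S| = 0.9716 (lagging).

(a) P = 39.01 W  (b) Q = 9.502 VAR  (c) S = 40.16 VA  (d) PF = 0.9716 (lagging)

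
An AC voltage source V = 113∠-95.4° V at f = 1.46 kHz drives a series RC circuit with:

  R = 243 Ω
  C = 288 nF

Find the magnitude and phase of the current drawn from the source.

Step 1 — Angular frequency: ω = 2π·f = 2π·1460 = 9173 rad/s.
Step 2 — Component impedances:
  R: Z = R = 243 Ω
  C: Z = 1/(jωC) = -j/(ω·C) = 0 - j378.5 Ω
Step 3 — Series combination: Z_total = R + C = 243 - j378.5 Ω = 449.8∠-57.3° Ω.
Step 4 — Source phasor: V = 113∠-95.4° V = -10.63 - j112.5 V.
Step 5 — Ohm's law: I = V / Z_total = (-10.63 - j112.5) / (243 - j378.5) = 0.1977 - j0.155 A.
Step 6 — Convert to polar: |I| = 0.2512 A, ∠I = -38.1°.

I = 0.2512∠-38.1° A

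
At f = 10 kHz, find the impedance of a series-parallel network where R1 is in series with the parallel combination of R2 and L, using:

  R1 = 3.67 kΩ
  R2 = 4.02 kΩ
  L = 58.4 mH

Step 1 — Angular frequency: ω = 2π·f = 2π·1e+04 = 6.283e+04 rad/s.
Step 2 — Component impedances:
  R1: Z = R = 3670 Ω
  R2: Z = R = 4020 Ω
  L: Z = jωL = j·6.283e+04·0.0584 = 0 + j3669 Ω
Step 3 — Parallel branch: R2 || L = 1/(1/R2 + 1/L) = 1827 + j2002 Ω.
Step 4 — Series with R1: Z_total = R1 + (R2 || L) = 5497 + j2002 Ω = 5850∠20.0° Ω.

Z = 5497 + j2002 Ω = 5850∠20.0° Ω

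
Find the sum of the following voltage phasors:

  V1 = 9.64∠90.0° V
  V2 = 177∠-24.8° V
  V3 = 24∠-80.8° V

Step 1 — Convert each phasor to rectangular form:
  V1 = 9.64·(cos(90.0°) + j·sin(90.0°)) = 0 + j9.64 V
  V2 = 177·(cos(-24.8°) + j·sin(-24.8°)) = 160.7 - j74.24 V
  V3 = 24·(cos(-80.8°) + j·sin(-80.8°)) = 3.837 - j23.69 V
Step 2 — Sum components: V_total = 164.5 - j88.29 V.
Step 3 — Convert to polar: |V_total| = 186.7 V, ∠V_total = -28.2°.

V_total = 186.7∠-28.2° V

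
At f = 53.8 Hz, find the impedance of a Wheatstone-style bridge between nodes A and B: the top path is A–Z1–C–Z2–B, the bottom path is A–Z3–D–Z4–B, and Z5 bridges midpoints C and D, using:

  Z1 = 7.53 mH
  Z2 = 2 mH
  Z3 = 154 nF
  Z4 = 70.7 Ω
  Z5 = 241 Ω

Step 1 — Angular frequency: ω = 2π·f = 2π·53.8 = 338 rad/s.
Step 2 — Component impedances:
  Z1: Z = jωL = j·338·0.00753 = 0 + j2.545 Ω
  Z2: Z = jωL = j·338·0.002 = 0 + j0.6761 Ω
  Z3: Z = 1/(jωC) = -j/(ω·C) = 0 - j1.921e+04 Ω
  Z4: Z = R = 70.7 Ω
  Z5: Z = R = 241 Ω
Step 3 — Bridge requires nodal analysis (the Z5 bridge couples midpoints C and D, so the two paths cannot be reduced to a simple series/parallel combination). Setting node B to ground and injecting 1 A at node A, the 3-node admittance system at A, C, D solves to V_A = Z_AB = 0.001468 + j3.222 Ω = 3.222∠90.0° Ω.

Z = 0.001468 + j3.222 Ω = 3.222∠90.0° Ω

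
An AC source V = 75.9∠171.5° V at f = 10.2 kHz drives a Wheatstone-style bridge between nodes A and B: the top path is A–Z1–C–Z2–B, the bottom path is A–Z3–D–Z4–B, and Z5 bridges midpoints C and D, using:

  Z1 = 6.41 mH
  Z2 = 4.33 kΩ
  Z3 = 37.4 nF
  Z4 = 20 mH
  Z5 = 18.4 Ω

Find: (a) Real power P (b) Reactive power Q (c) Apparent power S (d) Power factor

Step 1 — Angular frequency: ω = 2π·f = 2π·1.02e+04 = 6.409e+04 rad/s.
Step 2 — Component impedances:
  Z1: Z = jωL = j·6.409e+04·0.00641 = 0 + j410.8 Ω
  Z2: Z = R = 4330 Ω
  Z3: Z = 1/(jωC) = -j/(ω·C) = 0 - j417.2 Ω
  Z4: Z = jωL = j·6.409e+04·0.02 = 0 + j1282 Ω
  Z5: Z = R = 18.4 Ω
Step 3 — Bridge requires nodal analysis (the Z5 bridge couples midpoints C and D, so the two paths cannot be reduced to a simple series/parallel combination). Setting node B to ground and injecting 1 A at node A, the 3-node admittance system at A, C, D solves to V_A = Z_AB = 8597 + j3698 Ω = 9359∠23.3° Ω.
Step 4 — Source phasor: V = 75.9∠171.5° V = -75.07 + j11.22 V.
Step 5 — Current: I = V / Z = -0.006895 + j0.004271 A = 0.00811∠148.2° A.
Step 6 — Complex power: S = V·I* = 0.5655 + j0.2432 VA.
Step 7 — Real power: P = Re(S) = 0.5655 W.
Step 8 — Reactive power: Q = Im(S) = 0.2432 VAR.
Step 9 — Apparent power: |S| = 0.6156 VA.
Step 10 — Power factor: PF = P/|S| = 0.9186 (lagging).

(a) P = 0.5655 W  (b) Q = 0.2432 VAR  (c) S = 0.6156 VA  (d) PF = 0.9186 (lagging)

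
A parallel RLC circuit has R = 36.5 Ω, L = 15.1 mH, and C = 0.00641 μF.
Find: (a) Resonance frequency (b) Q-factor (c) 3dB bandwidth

Step 1 — Resonance: ω₀ = 1/√(LC) = 1/√(0.0151·6.41e-09) = 1.016e+05 rad/s.
Step 2 — f₀ = ω₀/(2π) = 1.618e+04 Hz.
Step 3 — Parallel Q: Q = R/(ω₀L) = 36.5/(1.016e+05·0.0151) = 0.02378.
Step 4 — Bandwidth: Δω = ω₀/Q = 4.274e+06 rad/s; BW = Δω/(2π) = 6.803e+05 Hz.

(a) f₀ = 1.618e+04 Hz  (b) Q = 0.02378  (c) BW = 6.803e+05 Hz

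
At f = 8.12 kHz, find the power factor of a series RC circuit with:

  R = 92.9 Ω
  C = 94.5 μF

Step 1 — Angular frequency: ω = 2π·f = 2π·8120 = 5.102e+04 rad/s.
Step 2 — Component impedances:
  R: Z = R = 92.9 Ω
  C: Z = 1/(jωC) = -j/(ω·C) = 0 - j0.2074 Ω
Step 3 — Series combination: Z_total = R + C = 92.9 - j0.2074 Ω = 92.9∠-0.1° Ω.
Step 4 — Power factor: PF = cos(φ) = Re(Z)/|Z| = 92.9/92.9 = 1.
Step 5 — Type: Im(Z) = -0.2074 ⇒ leading (phase φ = -0.1°).

PF = 1 (leading, φ = -0.1°)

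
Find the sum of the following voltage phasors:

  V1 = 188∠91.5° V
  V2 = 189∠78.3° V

Step 1 — Convert each phasor to rectangular form:
  V1 = 188·(cos(91.5°) + j·sin(91.5°)) = -4.921 + j187.9 V
  V2 = 189·(cos(78.3°) + j·sin(78.3°)) = 38.33 + j185.1 V
Step 2 — Sum components: V_total = 33.41 + j373 V.
Step 3 — Convert to polar: |V_total| = 374.5 V, ∠V_total = 84.9°.

V_total = 374.5∠84.9° V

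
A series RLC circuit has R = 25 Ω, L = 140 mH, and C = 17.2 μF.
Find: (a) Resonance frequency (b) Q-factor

Step 1 — Resonance condition Im(Z)=0 gives ω₀ = 1/√(LC).
Step 2 — ω₀ = 1/√(0.14·1.72e-05) = 644.4 rad/s.
Step 3 — f₀ = ω₀/(2π) = 102.6 Hz.
Step 4 — Series Q: Q = ω₀L/R = 644.4·0.14/25 = 3.609.

(a) f₀ = 102.6 Hz  (b) Q = 3.609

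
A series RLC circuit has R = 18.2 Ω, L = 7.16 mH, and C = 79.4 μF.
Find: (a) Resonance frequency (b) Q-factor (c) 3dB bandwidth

Step 1 — Resonance condition Im(Z)=0 gives ω₀ = 1/√(LC).
Step 2 — ω₀ = 1/√(0.00716·7.94e-05) = 1326 rad/s.
Step 3 — f₀ = ω₀/(2π) = 211.1 Hz.
Step 4 — Series Q: Q = ω₀L/R = 1326·0.00716/18.2 = 0.5218.
Step 5 — 3dB bandwidth: Δω = ω₀/Q = 2542 rad/s; BW = Δω/(2π) = 404.6 Hz.

(a) f₀ = 211.1 Hz  (b) Q = 0.5218  (c) BW = 404.6 Hz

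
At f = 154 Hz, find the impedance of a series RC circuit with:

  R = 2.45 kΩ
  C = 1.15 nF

Step 1 — Angular frequency: ω = 2π·f = 2π·154 = 967.6 rad/s.
Step 2 — Component impedances:
  R: Z = R = 2450 Ω
  C: Z = 1/(jωC) = -j/(ω·C) = 0 - j8.987e+05 Ω
Step 3 — Series combination: Z_total = R + C = 2450 - j8.987e+05 Ω = 8.987e+05∠-89.8° Ω.

Z = 2450 - j8.987e+05 Ω = 8.987e+05∠-89.8° Ω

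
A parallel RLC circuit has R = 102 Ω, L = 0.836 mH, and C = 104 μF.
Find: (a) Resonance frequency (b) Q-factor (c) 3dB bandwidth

Step 1 — Resonance: ω₀ = 1/√(LC) = 1/√(0.000836·0.000104) = 3391 rad/s.
Step 2 — f₀ = ω₀/(2π) = 539.8 Hz.
Step 3 — Parallel Q: Q = R/(ω₀L) = 102/(3391·0.000836) = 35.98.
Step 4 — Bandwidth: Δω = ω₀/Q = 94.27 rad/s; BW = Δω/(2π) = 15 Hz.

(a) f₀ = 539.8 Hz  (b) Q = 35.98  (c) BW = 15 Hz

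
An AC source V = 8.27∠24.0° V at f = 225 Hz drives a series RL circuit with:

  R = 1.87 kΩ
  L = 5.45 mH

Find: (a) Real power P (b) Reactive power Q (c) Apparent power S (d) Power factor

Step 1 — Angular frequency: ω = 2π·f = 2π·225 = 1414 rad/s.
Step 2 — Component impedances:
  R: Z = R = 1870 Ω
  L: Z = jωL = j·1414·0.00545 = 0 + j7.705 Ω
Step 3 — Series combination: Z_total = R + L = 1870 + j7.705 Ω = 1870∠0.2° Ω.
Step 4 — Source phasor: V = 8.27∠24.0° V = 7.555 + j3.364 V.
Step 5 — Current: I = V / Z = 0.004047 + j0.001782 A = 0.004422∠23.8° A.
Step 6 — Complex power: S = V·I* = 0.03657 + j0.0001507 VA.
Step 7 — Real power: P = Re(S) = 0.03657 W.
Step 8 — Reactive power: Q = Im(S) = 0.0001507 VAR.
Step 9 — Apparent power: |S| = 0.03657 VA.
Step 10 — Power factor: PF = P/|S| = 1 (lagging).

(a) P = 0.03657 W  (b) Q = 0.0001507 VAR  (c) S = 0.03657 VA  (d) PF = 1 (lagging)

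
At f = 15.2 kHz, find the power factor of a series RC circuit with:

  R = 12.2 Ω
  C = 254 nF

Step 1 — Angular frequency: ω = 2π·f = 2π·1.52e+04 = 9.55e+04 rad/s.
Step 2 — Component impedances:
  R: Z = R = 12.2 Ω
  C: Z = 1/(jωC) = -j/(ω·C) = 0 - j41.22 Ω
Step 3 — Series combination: Z_total = R + C = 12.2 - j41.22 Ω = 42.99∠-73.5° Ω.
Step 4 — Power factor: PF = cos(φ) = Re(Z)/|Z| = 12.2/42.99 = 0.2838.
Step 5 — Type: Im(Z) = -41.22 ⇒ leading (phase φ = -73.5°).

PF = 0.2838 (leading, φ = -73.5°)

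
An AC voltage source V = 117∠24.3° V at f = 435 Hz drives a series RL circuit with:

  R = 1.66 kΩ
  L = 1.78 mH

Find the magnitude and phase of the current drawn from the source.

Step 1 — Angular frequency: ω = 2π·f = 2π·435 = 2733 rad/s.
Step 2 — Component impedances:
  R: Z = R = 1660 Ω
  L: Z = jωL = j·2733·0.00178 = 0 + j4.865 Ω
Step 3 — Series combination: Z_total = R + L = 1660 + j4.865 Ω = 1660∠0.2° Ω.
Step 4 — Source phasor: V = 117∠24.3° V = 106.6 + j48.15 V.
Step 5 — Ohm's law: I = V / Z_total = (106.6 + j48.15) / (1660 + j4.865) = 0.06432 + j0.02882 A.
Step 6 — Convert to polar: |I| = 0.07048 A, ∠I = 24.1°.

I = 0.07048∠24.1° A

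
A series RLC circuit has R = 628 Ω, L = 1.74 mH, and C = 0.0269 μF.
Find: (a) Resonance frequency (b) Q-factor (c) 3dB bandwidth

Step 1 — Resonance condition Im(Z)=0 gives ω₀ = 1/√(LC).
Step 2 — ω₀ = 1/√(0.00174·2.69e-08) = 1.462e+05 rad/s.
Step 3 — f₀ = ω₀/(2π) = 2.326e+04 Hz.
Step 4 — Series Q: Q = ω₀L/R = 1.462e+05·0.00174/628 = 0.405.
Step 5 — 3dB bandwidth: Δω = ω₀/Q = 3.609e+05 rad/s; BW = Δω/(2π) = 5.744e+04 Hz.

(a) f₀ = 2.326e+04 Hz  (b) Q = 0.405  (c) BW = 5.744e+04 Hz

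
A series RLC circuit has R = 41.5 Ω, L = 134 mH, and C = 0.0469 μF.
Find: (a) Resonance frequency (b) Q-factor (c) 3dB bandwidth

Step 1 — Resonance condition Im(Z)=0 gives ω₀ = 1/√(LC).
Step 2 — ω₀ = 1/√(0.134·4.69e-08) = 1.261e+04 rad/s.
Step 3 — f₀ = ω₀/(2π) = 2008 Hz.
Step 4 — Series Q: Q = ω₀L/R = 1.261e+04·0.134/41.5 = 40.73.
Step 5 — 3dB bandwidth: Δω = ω₀/Q = 309.7 rad/s; BW = Δω/(2π) = 49.29 Hz.

(a) f₀ = 2008 Hz  (b) Q = 40.73  (c) BW = 49.29 Hz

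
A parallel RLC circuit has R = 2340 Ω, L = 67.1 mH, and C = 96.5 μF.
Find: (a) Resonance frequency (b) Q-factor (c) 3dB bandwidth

Step 1 — Resonance: ω₀ = 1/√(LC) = 1/√(0.0671·9.65e-05) = 393 rad/s.
Step 2 — f₀ = ω₀/(2π) = 62.55 Hz.
Step 3 — Parallel Q: Q = R/(ω₀L) = 2340/(393·0.0671) = 88.74.
Step 4 — Bandwidth: Δω = ω₀/Q = 4.429 rad/s; BW = Δω/(2π) = 0.7048 Hz.

(a) f₀ = 62.55 Hz  (b) Q = 88.74  (c) BW = 0.7048 Hz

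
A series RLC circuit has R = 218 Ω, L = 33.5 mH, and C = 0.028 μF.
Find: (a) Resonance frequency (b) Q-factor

Step 1 — Resonance condition Im(Z)=0 gives ω₀ = 1/√(LC).
Step 2 — ω₀ = 1/√(0.0335·2.8e-08) = 3.265e+04 rad/s.
Step 3 — f₀ = ω₀/(2π) = 5197 Hz.
Step 4 — Series Q: Q = ω₀L/R = 3.265e+04·0.0335/218 = 5.017.

(a) f₀ = 5197 Hz  (b) Q = 5.017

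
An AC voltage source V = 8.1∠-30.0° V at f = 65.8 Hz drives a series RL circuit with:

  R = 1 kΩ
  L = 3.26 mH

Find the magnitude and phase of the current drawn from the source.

Step 1 — Angular frequency: ω = 2π·f = 2π·65.8 = 413.4 rad/s.
Step 2 — Component impedances:
  R: Z = R = 1000 Ω
  L: Z = jωL = j·413.4·0.00326 = 0 + j1.348 Ω
Step 3 — Series combination: Z_total = R + L = 1000 + j1.348 Ω = 1000∠0.1° Ω.
Step 4 — Source phasor: V = 8.1∠-30.0° V = 7.015 - j4.05 V.
Step 5 — Ohm's law: I = V / Z_total = (7.015 - j4.05) / (1000 + j1.348) = 0.007009 - j0.004059 A.
Step 6 — Convert to polar: |I| = 0.0081 A, ∠I = -30.1°.

I = 0.0081∠-30.1° A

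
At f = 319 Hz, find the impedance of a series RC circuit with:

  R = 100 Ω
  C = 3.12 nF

Step 1 — Angular frequency: ω = 2π·f = 2π·319 = 2004 rad/s.
Step 2 — Component impedances:
  R: Z = R = 100 Ω
  C: Z = 1/(jωC) = -j/(ω·C) = 0 - j1.599e+05 Ω
Step 3 — Series combination: Z_total = R + C = 100 - j1.599e+05 Ω = 1.599e+05∠-90.0° Ω.

Z = 100 - j1.599e+05 Ω = 1.599e+05∠-90.0° Ω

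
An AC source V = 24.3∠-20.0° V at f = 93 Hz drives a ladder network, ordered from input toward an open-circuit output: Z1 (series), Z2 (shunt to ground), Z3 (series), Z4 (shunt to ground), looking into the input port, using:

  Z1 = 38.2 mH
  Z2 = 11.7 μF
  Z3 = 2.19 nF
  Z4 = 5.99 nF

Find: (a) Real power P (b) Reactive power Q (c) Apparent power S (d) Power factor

Step 1 — Angular frequency: ω = 2π·f = 2π·93 = 584.3 rad/s.
Step 2 — Component impedances:
  Z1: Z = jωL = j·584.3·0.0382 = 0 + j22.32 Ω
  Z2: Z = 1/(jωC) = -j/(ω·C) = 0 - j146.3 Ω
  Z3: Z = 1/(jωC) = -j/(ω·C) = 0 - j7.814e+05 Ω
  Z4: Z = 1/(jωC) = -j/(ω·C) = 0 - j2.857e+05 Ω
Step 3 — Ladder network (open output): work backward from the far end, alternating series and parallel combinations. Z_in = 0 - j123.9 Ω = 123.9∠-90.0° Ω.
Step 4 — Source phasor: V = 24.3∠-20.0° V = 22.83 - j8.311 V.
Step 5 — Current: I = V / Z = 0.06706 + j0.1843 A = 0.1961∠70.0° A.
Step 6 — Complex power: S = V·I* = 0 - j4.765 VA.
Step 7 — Real power: P = Re(S) = 0 W.
Step 8 — Reactive power: Q = Im(S) = -4.765 VAR.
Step 9 — Apparent power: |S| = 4.765 VA.
Step 10 — Power factor: PF = P/|S| = 0 (leading).

(a) P = 0 W  (b) Q = -4.765 VAR  (c) S = 4.765 VA  (d) PF = 0 (leading)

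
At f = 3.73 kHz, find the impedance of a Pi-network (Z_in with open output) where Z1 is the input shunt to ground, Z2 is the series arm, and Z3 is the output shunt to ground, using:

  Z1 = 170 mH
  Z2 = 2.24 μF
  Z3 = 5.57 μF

Step 1 — Angular frequency: ω = 2π·f = 2π·3730 = 2.344e+04 rad/s.
Step 2 — Component impedances:
  Z1: Z = jωL = j·2.344e+04·0.17 = 0 + j3984 Ω
  Z2: Z = 1/(jωC) = -j/(ω·C) = 0 - j19.05 Ω
  Z3: Z = 1/(jωC) = -j/(ω·C) = 0 - j7.66 Ω
Step 3 — With open output, the series arm Z2 and the output shunt Z3 appear in series to ground: Z2 + Z3 = 0 - j26.71 Ω.
Step 4 — Parallel with input shunt Z1: Z_in = Z1 || (Z2 + Z3) = 0 - j26.89 Ω = 26.89∠-90.0° Ω.

Z = 0 - j26.89 Ω = 26.89∠-90.0° Ω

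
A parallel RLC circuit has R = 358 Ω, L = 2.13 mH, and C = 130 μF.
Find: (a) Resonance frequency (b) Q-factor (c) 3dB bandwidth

Step 1 — Resonance: ω₀ = 1/√(LC) = 1/√(0.00213·0.00013) = 1900 rad/s.
Step 2 — f₀ = ω₀/(2π) = 302.5 Hz.
Step 3 — Parallel Q: Q = R/(ω₀L) = 358/(1900·0.00213) = 88.44.
Step 4 — Bandwidth: Δω = ω₀/Q = 21.49 rad/s; BW = Δω/(2π) = 3.42 Hz.

(a) f₀ = 302.5 Hz  (b) Q = 88.44  (c) BW = 3.42 Hz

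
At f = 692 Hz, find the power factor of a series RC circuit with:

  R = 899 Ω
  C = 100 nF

Step 1 — Angular frequency: ω = 2π·f = 2π·692 = 4348 rad/s.
Step 2 — Component impedances:
  R: Z = R = 899 Ω
  C: Z = 1/(jωC) = -j/(ω·C) = 0 - j2300 Ω
Step 3 — Series combination: Z_total = R + C = 899 - j2300 Ω = 2469∠-68.7° Ω.
Step 4 — Power factor: PF = cos(φ) = Re(Z)/|Z| = 899/2469 = 0.3641.
Step 5 — Type: Im(Z) = -2300 ⇒ leading (phase φ = -68.7°).

PF = 0.3641 (leading, φ = -68.7°)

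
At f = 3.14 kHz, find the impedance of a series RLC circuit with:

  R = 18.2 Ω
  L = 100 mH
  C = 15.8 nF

Step 1 — Angular frequency: ω = 2π·f = 2π·3140 = 1.973e+04 rad/s.
Step 2 — Component impedances:
  R: Z = R = 18.2 Ω
  L: Z = jωL = j·1.973e+04·0.1 = 0 + j1973 Ω
  C: Z = 1/(jωC) = -j/(ω·C) = 0 - j3208 Ω
Step 3 — Series combination: Z_total = R + L + C = 18.2 - j1235 Ω = 1235∠-89.2° Ω.

Z = 18.2 - j1235 Ω = 1235∠-89.2° Ω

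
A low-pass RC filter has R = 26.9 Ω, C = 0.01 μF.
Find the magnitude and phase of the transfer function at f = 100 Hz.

Step 1 — Angular frequency: ω = 2π·100 = 628.3 rad/s.
Step 2 — Transfer function: H(jω) = 1/(1 + jωRC).
Step 3 — Denominator: 1 + jωRC = 1 + j·628.3·26.9·1e-08 = 1 + j0.000169.
Step 4 — H = 1 - j0.000169.
Step 5 — Magnitude: |H| = 1 (-0.0 dB); phase: φ = -0.0°.

|H| = 1 (-0.0 dB), φ = -0.0°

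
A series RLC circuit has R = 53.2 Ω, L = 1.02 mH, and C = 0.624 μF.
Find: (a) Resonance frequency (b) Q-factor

Step 1 — Resonance condition Im(Z)=0 gives ω₀ = 1/√(LC).
Step 2 — ω₀ = 1/√(0.00102·6.24e-07) = 3.964e+04 rad/s.
Step 3 — f₀ = ω₀/(2π) = 6309 Hz.
Step 4 — Series Q: Q = ω₀L/R = 3.964e+04·0.00102/53.2 = 0.76.

(a) f₀ = 6309 Hz  (b) Q = 0.76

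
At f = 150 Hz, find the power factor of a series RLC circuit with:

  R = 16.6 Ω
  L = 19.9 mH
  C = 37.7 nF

Step 1 — Angular frequency: ω = 2π·f = 2π·150 = 942.5 rad/s.
Step 2 — Component impedances:
  R: Z = R = 16.6 Ω
  L: Z = jωL = j·942.5·0.0199 = 0 + j18.76 Ω
  C: Z = 1/(jωC) = -j/(ω·C) = 0 - j2.814e+04 Ω
Step 3 — Series combination: Z_total = R + L + C = 16.6 - j2.813e+04 Ω = 2.813e+04∠-90.0° Ω.
Step 4 — Power factor: PF = cos(φ) = Re(Z)/|Z| = 16.6/28125 = 0.0005902.
Step 5 — Type: Im(Z) = -2.813e+04 ⇒ leading (phase φ = -90.0°).

PF = 0.0005902 (leading, φ = -90.0°)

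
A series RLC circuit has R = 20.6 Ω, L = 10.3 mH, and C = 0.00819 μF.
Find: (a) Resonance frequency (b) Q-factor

Step 1 — Resonance condition Im(Z)=0 gives ω₀ = 1/√(LC).
Step 2 — ω₀ = 1/√(0.0103·8.19e-09) = 1.089e+05 rad/s.
Step 3 — f₀ = ω₀/(2π) = 1.733e+04 Hz.
Step 4 — Series Q: Q = ω₀L/R = 1.089e+05·0.0103/20.6 = 54.44.

(a) f₀ = 1.733e+04 Hz  (b) Q = 54.44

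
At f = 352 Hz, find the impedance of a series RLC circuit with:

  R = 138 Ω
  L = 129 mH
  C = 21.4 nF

Step 1 — Angular frequency: ω = 2π·f = 2π·352 = 2212 rad/s.
Step 2 — Component impedances:
  R: Z = R = 138 Ω
  L: Z = jωL = j·2212·0.129 = 0 + j285.3 Ω
  C: Z = 1/(jωC) = -j/(ω·C) = 0 - j2.113e+04 Ω
Step 3 — Series combination: Z_total = R + L + C = 138 - j2.084e+04 Ω = 2.084e+04∠-89.6° Ω.

Z = 138 - j2.084e+04 Ω = 2.084e+04∠-89.6° Ω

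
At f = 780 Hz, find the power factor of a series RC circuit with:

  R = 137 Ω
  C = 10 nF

Step 1 — Angular frequency: ω = 2π·f = 2π·780 = 4901 rad/s.
Step 2 — Component impedances:
  R: Z = R = 137 Ω
  C: Z = 1/(jωC) = -j/(ω·C) = 0 - j2.04e+04 Ω
Step 3 — Series combination: Z_total = R + C = 137 - j2.04e+04 Ω = 2.04e+04∠-89.6° Ω.
Step 4 — Power factor: PF = cos(φ) = Re(Z)/|Z| = 137/20405 = 0.006714.
Step 5 — Type: Im(Z) = -2.04e+04 ⇒ leading (phase φ = -89.6°).

PF = 0.006714 (leading, φ = -89.6°)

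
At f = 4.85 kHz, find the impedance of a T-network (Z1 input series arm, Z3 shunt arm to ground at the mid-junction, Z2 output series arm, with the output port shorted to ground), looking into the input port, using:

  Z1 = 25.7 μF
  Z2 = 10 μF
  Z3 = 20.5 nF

Step 1 — Angular frequency: ω = 2π·f = 2π·4850 = 3.047e+04 rad/s.
Step 2 — Component impedances:
  Z1: Z = 1/(jωC) = -j/(ω·C) = 0 - j1.277 Ω
  Z2: Z = 1/(jωC) = -j/(ω·C) = 0 - j3.282 Ω
  Z3: Z = 1/(jωC) = -j/(ω·C) = 0 - j1601 Ω
Step 3 — With the output port shorted to ground, the output series arm Z2 runs from the junction to ground; the shunt arm Z3 also runs from the junction to ground. They appear in parallel: Z3 || Z2 = 0 - j3.275 Ω.
Step 4 — Series with input arm Z1: Z_in = Z1 + (Z3 || Z2) = 0 - j4.552 Ω = 4.552∠-90.0° Ω.

Z = 0 - j4.552 Ω = 4.552∠-90.0° Ω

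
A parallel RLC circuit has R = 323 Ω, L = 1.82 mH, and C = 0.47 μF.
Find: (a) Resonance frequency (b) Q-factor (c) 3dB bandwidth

Step 1 — Resonance: ω₀ = 1/√(LC) = 1/√(0.00182·4.7e-07) = 3.419e+04 rad/s.
Step 2 — f₀ = ω₀/(2π) = 5442 Hz.
Step 3 — Parallel Q: Q = R/(ω₀L) = 323/(3.419e+04·0.00182) = 5.191.
Step 4 — Bandwidth: Δω = ω₀/Q = 6587 rad/s; BW = Δω/(2π) = 1048 Hz.

(a) f₀ = 5442 Hz  (b) Q = 5.191  (c) BW = 1048 Hz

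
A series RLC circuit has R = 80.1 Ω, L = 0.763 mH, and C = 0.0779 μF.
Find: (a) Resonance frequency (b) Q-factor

Step 1 — Resonance condition Im(Z)=0 gives ω₀ = 1/√(LC).
Step 2 — ω₀ = 1/√(0.000763·7.79e-08) = 1.297e+05 rad/s.
Step 3 — f₀ = ω₀/(2π) = 2.064e+04 Hz.
Step 4 — Series Q: Q = ω₀L/R = 1.297e+05·0.000763/80.1 = 1.236.

(a) f₀ = 2.064e+04 Hz  (b) Q = 1.236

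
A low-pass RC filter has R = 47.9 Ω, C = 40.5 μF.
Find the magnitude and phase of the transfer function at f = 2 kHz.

Step 1 — Angular frequency: ω = 2π·2000 = 1.257e+04 rad/s.
Step 2 — Transfer function: H(jω) = 1/(1 + jωRC).
Step 3 — Denominator: 1 + jωRC = 1 + j·1.257e+04·47.9·4.05e-05 = 1 + j24.38.
Step 4 — H = 0.00168 - j0.04095.
Step 5 — Magnitude: |H| = 0.04099 (-27.7 dB); phase: φ = -87.7°.

|H| = 0.04099 (-27.7 dB), φ = -87.7°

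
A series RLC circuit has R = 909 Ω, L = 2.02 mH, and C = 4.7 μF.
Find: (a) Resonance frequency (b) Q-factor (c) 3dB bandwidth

Step 1 — Resonance condition Im(Z)=0 gives ω₀ = 1/√(LC).
Step 2 — ω₀ = 1/√(0.00202·4.7e-06) = 1.026e+04 rad/s.
Step 3 — f₀ = ω₀/(2π) = 1633 Hz.
Step 4 — Series Q: Q = ω₀L/R = 1.026e+04·0.00202/909 = 0.02281.
Step 5 — 3dB bandwidth: Δω = ω₀/Q = 4.5e+05 rad/s; BW = Δω/(2π) = 7.162e+04 Hz.

(a) f₀ = 1633 Hz  (b) Q = 0.02281  (c) BW = 7.162e+04 Hz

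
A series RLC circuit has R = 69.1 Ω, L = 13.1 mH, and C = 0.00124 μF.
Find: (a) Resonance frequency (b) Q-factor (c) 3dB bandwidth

Step 1 — Resonance: ω₀ = 1/√(LC) = 1/√(0.0131·1.24e-09) = 2.481e+05 rad/s.
Step 2 — f₀ = ω₀/(2π) = 3.949e+04 Hz.
Step 3 — Series Q: Q = ω₀L/R = 2.481e+05·0.0131/69.1 = 47.04.
Step 4 — Bandwidth: Δω = ω₀/Q = 5275 rad/s; BW = Δω/(2π) = 839.5 Hz.

(a) f₀ = 3.949e+04 Hz  (b) Q = 47.04  (c) BW = 839.5 Hz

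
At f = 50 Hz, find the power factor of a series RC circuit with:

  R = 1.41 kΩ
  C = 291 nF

Step 1 — Angular frequency: ω = 2π·f = 2π·50 = 314.2 rad/s.
Step 2 — Component impedances:
  R: Z = R = 1410 Ω
  C: Z = 1/(jωC) = -j/(ω·C) = 0 - j1.094e+04 Ω
Step 3 — Series combination: Z_total = R + C = 1410 - j1.094e+04 Ω = 1.103e+04∠-82.7° Ω.
Step 4 — Power factor: PF = cos(φ) = Re(Z)/|Z| = 1410/1.103e+04 = 0.1278.
Step 5 — Type: Im(Z) = -1.094e+04 ⇒ leading (phase φ = -82.7°).

PF = 0.1278 (leading, φ = -82.7°)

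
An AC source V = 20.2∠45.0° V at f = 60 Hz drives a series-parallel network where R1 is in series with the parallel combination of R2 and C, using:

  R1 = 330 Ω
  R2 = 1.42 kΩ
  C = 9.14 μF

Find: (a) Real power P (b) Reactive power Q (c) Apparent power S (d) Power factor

Step 1 — Angular frequency: ω = 2π·f = 2π·60 = 377 rad/s.
Step 2 — Component impedances:
  R1: Z = R = 330 Ω
  R2: Z = R = 1420 Ω
  C: Z = 1/(jωC) = -j/(ω·C) = 0 - j290.2 Ω
Step 3 — Parallel branch: R2 || C = 1/(1/R2 + 1/C) = 56.94 - j278.6 Ω.
Step 4 — Series with R1: Z_total = R1 + (R2 || C) = 386.9 - j278.6 Ω = 476.8∠-35.8° Ω.
Step 5 — Source phasor: V = 20.2∠45.0° V = 14.28 + j14.28 V.
Step 6 — Current: I = V / Z = 0.006808 + j0.04182 A = 0.04237∠80.8° A.
Step 7 — Complex power: S = V·I* = 0.6945 - j0.5 VA.
Step 8 — Real power: P = Re(S) = 0.6945 W.
Step 9 — Reactive power: Q = Im(S) = -0.5 VAR.
Step 10 — Apparent power: |S| = 0.8558 VA.
Step 11 — Power factor: PF = P/|S| = 0.8115 (leading).

(a) P = 0.6945 W  (b) Q = -0.5 VAR  (c) S = 0.8558 VA  (d) PF = 0.8115 (leading)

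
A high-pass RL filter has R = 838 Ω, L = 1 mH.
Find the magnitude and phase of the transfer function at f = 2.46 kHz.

Step 1 — Angular frequency: ω = 2π·2460 = 1.546e+04 rad/s.
Step 2 — Transfer function: H(jω) = jωL/(R + jωL).
Step 3 — Numerator jωL = j·15.46; denominator R + jωL = 838 + j15.46.
Step 4 — H = 0.0003401 + j0.01844.
Step 5 — Magnitude: |H| = 0.01844 (-34.7 dB); phase: φ = 88.9°.

|H| = 0.01844 (-34.7 dB), φ = 88.9°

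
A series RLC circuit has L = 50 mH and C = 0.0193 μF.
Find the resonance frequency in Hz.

Step 1 — Resonance condition Im(Z)=0 gives ω₀ = 1/√(LC).
Step 2 — ω₀ = 1/√(0.05·1.93e-08) = 3.219e+04 rad/s.
Step 3 — f₀ = ω₀/(2π) = 5123 Hz.

f₀ = 5123 Hz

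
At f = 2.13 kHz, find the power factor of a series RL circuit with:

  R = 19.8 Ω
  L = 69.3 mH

Step 1 — Angular frequency: ω = 2π·f = 2π·2130 = 1.338e+04 rad/s.
Step 2 — Component impedances:
  R: Z = R = 19.8 Ω
  L: Z = jωL = j·1.338e+04·0.0693 = 0 + j927.5 Ω
Step 3 — Series combination: Z_total = R + L = 19.8 + j927.5 Ω = 927.7∠88.8° Ω.
Step 4 — Power factor: PF = cos(φ) = Re(Z)/|Z| = 19.8/927.7 = 0.02134.
Step 5 — Type: Im(Z) = 927.5 ⇒ lagging (phase φ = 88.8°).

PF = 0.02134 (lagging, φ = 88.8°)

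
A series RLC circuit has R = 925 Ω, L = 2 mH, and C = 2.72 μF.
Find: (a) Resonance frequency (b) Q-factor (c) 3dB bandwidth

Step 1 — Resonance: ω₀ = 1/√(LC) = 1/√(0.002·2.72e-06) = 1.356e+04 rad/s.
Step 2 — f₀ = ω₀/(2π) = 2158 Hz.
Step 3 — Series Q: Q = ω₀L/R = 1.356e+04·0.002/925 = 0.02931.
Step 4 — Bandwidth: Δω = ω₀/Q = 4.625e+05 rad/s; BW = Δω/(2π) = 7.361e+04 Hz.

(a) f₀ = 2158 Hz  (b) Q = 0.02931  (c) BW = 7.361e+04 Hz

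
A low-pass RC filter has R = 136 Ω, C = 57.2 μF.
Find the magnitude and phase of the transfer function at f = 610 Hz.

Step 1 — Angular frequency: ω = 2π·610 = 3833 rad/s.
Step 2 — Transfer function: H(jω) = 1/(1 + jωRC).
Step 3 — Denominator: 1 + jωRC = 1 + j·3833·136·5.72e-05 = 1 + j29.82.
Step 4 — H = 0.001124 - j0.0335.
Step 5 — Magnitude: |H| = 0.03352 (-29.5 dB); phase: φ = -88.1°.

|H| = 0.03352 (-29.5 dB), φ = -88.1°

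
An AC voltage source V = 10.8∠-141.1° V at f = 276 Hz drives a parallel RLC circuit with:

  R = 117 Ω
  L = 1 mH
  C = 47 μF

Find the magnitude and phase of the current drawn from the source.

Step 1 — Angular frequency: ω = 2π·f = 2π·276 = 1734 rad/s.
Step 2 — Component impedances:
  R: Z = R = 117 Ω
  L: Z = jωL = j·1734·0.001 = 0 + j1.734 Ω
  C: Z = 1/(jωC) = -j/(ω·C) = 0 - j12.27 Ω
Step 3 — Parallel combination: 1/Z_total = 1/R + 1/L + 1/C; Z_total = 0.03485 + j2.019 Ω = 2.019∠89.0° Ω.
Step 4 — Source phasor: V = 10.8∠-141.1° V = -8.405 - j6.782 V.
Step 5 — Ohm's law: I = V / Z_total = (-8.405 - j6.782) / (0.03485 + j2.019) = -3.43 + j4.104 A.
Step 6 — Convert to polar: |I| = 5.348 A, ∠I = 129.9°.

I = 5.348∠129.9° A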